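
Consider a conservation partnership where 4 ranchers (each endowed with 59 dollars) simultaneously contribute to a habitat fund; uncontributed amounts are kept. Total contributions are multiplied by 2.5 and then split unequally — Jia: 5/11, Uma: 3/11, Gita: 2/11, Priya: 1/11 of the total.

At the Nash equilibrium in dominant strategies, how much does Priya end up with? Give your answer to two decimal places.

A player with share s gets back 2.5·s per unit contributed, so full contribution is dominant for anyone with s > 1/2.5 = 0.4000 and zero contribution is dominant for anyone below.
The only share above 0.4000 is Jia's 5/11, contributing 59; the remaining 3 contribute 0. Total contributed: 59.
Priya keeps 59 and receives 2.5 × 59 × 1/11 = 13.41 from the habitat fund, for a payoff of 72.41.

72.41 dollars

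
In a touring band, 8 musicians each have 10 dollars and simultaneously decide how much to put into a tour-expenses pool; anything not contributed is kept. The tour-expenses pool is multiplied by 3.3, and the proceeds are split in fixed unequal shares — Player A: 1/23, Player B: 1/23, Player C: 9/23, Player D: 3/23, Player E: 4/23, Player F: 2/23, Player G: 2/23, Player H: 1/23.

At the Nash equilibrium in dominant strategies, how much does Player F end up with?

Player j's private return per contributed unit is 3.3 × (j's share). Contributing is weakly dominant for j when that share is at least 1/3.3 = 0.3030, and contributing 0 is dominant otherwise.
Player C alone (share 9/23) is above the threshold, contributing 10; the remaining 7 contribute 0. Total contributed: 10.
Player F keeps 10 and receives 3.3 × 10 × 2/23 = 2.87 from the tour-expenses pool, for a payoff of 12.87.

12.87 dollars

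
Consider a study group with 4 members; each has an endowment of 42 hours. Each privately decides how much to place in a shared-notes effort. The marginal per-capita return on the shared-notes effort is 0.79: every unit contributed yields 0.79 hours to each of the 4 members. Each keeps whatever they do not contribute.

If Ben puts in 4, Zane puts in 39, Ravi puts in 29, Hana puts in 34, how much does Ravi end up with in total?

96.74 hours

Total contributed: 4 + 39 + 29 + 34 = 106.
Each receives 0.79 × 106 = 83.74 from the shared-notes effort.
Ravi keeps 42 − 29 = 13, so Ravi's payoff is 13 + 83.74 = 96.74.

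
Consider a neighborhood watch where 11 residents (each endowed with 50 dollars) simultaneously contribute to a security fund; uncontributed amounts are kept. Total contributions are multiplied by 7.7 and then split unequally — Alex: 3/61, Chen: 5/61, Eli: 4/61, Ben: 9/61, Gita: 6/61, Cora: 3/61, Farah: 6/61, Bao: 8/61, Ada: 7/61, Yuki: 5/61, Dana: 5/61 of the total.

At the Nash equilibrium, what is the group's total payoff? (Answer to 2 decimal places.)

1220.00 dollars

For player j, contributing a unit is worthwhile iff 7.7 × (j's share) ≥ 1, i.e. iff j's share is at least 0.1299.
Ben and Bao are above the threshold, contributing 50 each; the remaining 9 contribute 0. Total contributed: 100.
The security fund pays out 7.7 × 100 = 770.00 in total (split across the unequal shares, but the aggregate is all that matters for the group sum).
The 9 free-riders keep 50 each, adding 450. Group total = 450 + 770.00 = 1220.00.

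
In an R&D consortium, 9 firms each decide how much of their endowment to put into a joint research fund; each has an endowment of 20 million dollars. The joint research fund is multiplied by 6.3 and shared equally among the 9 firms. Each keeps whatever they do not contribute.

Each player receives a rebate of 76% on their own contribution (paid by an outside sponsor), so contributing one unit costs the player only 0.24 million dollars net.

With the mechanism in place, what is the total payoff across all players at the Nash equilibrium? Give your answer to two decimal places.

1270.80 million dollars

Under the mechanism each unit contributed yields (6.3/9) / 0.24 = 2.9167 back to its contributor per unit of net cost, which exceeds 1, making full contribution the dominant choice for everyone.
At the Nash equilibrium everyone contributes 20. Group total payoff = 9 × (20 × 0.76 + 6.3 × 20) = 1270.80.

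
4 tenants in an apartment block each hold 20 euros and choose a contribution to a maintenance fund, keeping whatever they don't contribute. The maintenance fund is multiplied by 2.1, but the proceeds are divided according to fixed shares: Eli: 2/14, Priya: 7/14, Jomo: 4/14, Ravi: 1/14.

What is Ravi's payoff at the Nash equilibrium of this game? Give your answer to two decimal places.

A player with share s gets back 2.1·s per unit contributed, so full contribution is dominant for anyone with s > 1/2.1 = 0.4762 and zero contribution is dominant for anyone below.
Priya alone (share 7/14) is above the threshold, contributing 20; the remaining 3 contribute 0. Total contributed: 20.
Ravi keeps 20 and receives 2.1 × 20 × 1/14 = 3.00 from the maintenance fund, for a payoff of 23.00.

23.00 euros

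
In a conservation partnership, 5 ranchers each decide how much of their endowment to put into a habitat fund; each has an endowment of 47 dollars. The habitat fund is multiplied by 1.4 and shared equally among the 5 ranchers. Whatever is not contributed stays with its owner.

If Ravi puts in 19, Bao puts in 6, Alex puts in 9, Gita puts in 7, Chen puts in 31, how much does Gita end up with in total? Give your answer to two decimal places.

Total contributed: 19 + 6 + 9 + 7 + 31 = 72.
Each receives 1.4 × 72 / 5 = 20.16 from the habitat fund.
Gita keeps 47 − 7 = 40, so Gita's payoff is 40 + 20.16 = 60.16.

60.16 dollars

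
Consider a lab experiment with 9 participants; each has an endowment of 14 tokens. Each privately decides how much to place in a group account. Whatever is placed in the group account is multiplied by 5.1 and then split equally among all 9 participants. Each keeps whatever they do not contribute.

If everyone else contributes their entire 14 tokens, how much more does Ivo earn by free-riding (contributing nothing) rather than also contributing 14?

6.07 tokens

Switching from a contribution of 14 to 0 lets Ivo keep an extra 14 tokens, but lowers the group account by 14, which costs Ivo their own share of that drop: 5.1/9 × 14 = 7.93.
Net gain = 14 − 7.93 = 6.07. The private return per contributed unit (0.5667) is below 1, so free-riding is indeed the best response regardless of what the others do.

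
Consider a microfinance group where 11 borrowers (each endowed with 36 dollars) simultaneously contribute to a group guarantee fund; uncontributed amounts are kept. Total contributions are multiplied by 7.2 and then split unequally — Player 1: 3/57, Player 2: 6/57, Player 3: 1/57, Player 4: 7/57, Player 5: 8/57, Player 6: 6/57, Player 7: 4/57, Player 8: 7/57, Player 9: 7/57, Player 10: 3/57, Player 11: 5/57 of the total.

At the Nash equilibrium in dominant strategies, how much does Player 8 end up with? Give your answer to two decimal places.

67.83 dollars

For player j, contributing a unit is worthwhile iff 7.2 × (j's share) ≥ 1, i.e. iff j's share is at least 0.1389.
The only share above 0.1389 is Player 5's 8/57, contributing 36; the remaining 10 contribute 0. Total contributed: 36.
Player 8 keeps 36 and receives 7.2 × 36 × 7/57 = 31.83 from the group guarantee fund, for a payoff of 67.83.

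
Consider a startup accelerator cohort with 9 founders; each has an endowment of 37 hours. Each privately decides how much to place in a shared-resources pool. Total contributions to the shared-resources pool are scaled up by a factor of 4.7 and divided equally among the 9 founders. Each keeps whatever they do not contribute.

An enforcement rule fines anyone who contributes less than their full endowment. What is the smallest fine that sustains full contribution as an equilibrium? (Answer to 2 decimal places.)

17.68 hours

Given the others contribute fully, the best deviation is to contribute 0 (any partial contribution still incurs the fine and gives up units whose private return 0.5222 is below 1).
Deviating from 37 to 0 saves 37 hours but forfeits the deviator's share of the drop in the shared-resources pool: 4.7/9 × 37 = 19.32.
So the deviation gain is 37 − 19.32 = 17.68, and the fine must be at least 17.68 hours to wipe it out.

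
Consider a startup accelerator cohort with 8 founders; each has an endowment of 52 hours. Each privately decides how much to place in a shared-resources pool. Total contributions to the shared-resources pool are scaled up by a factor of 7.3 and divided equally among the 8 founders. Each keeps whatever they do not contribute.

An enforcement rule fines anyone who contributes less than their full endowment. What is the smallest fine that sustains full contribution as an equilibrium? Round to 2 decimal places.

Given the others contribute fully, the best deviation is to contribute 0 (any partial contribution still incurs the fine and gives up units whose private return 0.9125 is below 1).
Deviating from 52 to 0 saves 52 hours but forfeits the deviator's share of the drop in the shared-resources pool: 7.3/8 × 52 = 47.45.
So the deviation gain is 52 − 47.45 = 4.55, and the fine must be at least 4.55 hours to wipe it out.

4.55 hours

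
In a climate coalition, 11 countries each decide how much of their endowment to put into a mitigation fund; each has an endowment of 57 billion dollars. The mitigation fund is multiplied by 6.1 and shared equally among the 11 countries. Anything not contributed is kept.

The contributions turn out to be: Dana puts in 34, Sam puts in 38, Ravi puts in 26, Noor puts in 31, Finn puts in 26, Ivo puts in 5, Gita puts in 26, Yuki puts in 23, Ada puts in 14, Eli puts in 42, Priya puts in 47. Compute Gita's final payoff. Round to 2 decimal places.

Total contributed: 34 + 38 + 26 + 31 + 26 + 5 + 26 + 23 + 14 + 42 + 47 = 312.
Each receives 6.1 × 312 / 11 = 173.02 from the mitigation fund.
Gita keeps 57 − 26 = 31, so Gita's payoff is 31 + 173.02 = 204.02.

204.02 billion dollars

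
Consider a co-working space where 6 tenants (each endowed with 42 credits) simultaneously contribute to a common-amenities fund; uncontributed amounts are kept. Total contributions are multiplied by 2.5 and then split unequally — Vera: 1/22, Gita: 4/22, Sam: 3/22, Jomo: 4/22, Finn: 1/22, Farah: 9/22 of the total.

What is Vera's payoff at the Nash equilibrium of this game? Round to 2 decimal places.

Each unit j contributes comes back to j as 2.5 × (j's share), so j prefers to contribute only if that share exceeds 1/2.5 = 0.4000; otherwise keeping the unit dominates.
Only Farah (9/22) clears that bar, contributing 42; the remaining 5 contribute 0. Total contributed: 42.
Vera keeps 42 and receives 2.5 × 42 × 1/22 = 4.77 from the common-amenities fund, for a payoff of 46.77.

46.77 credits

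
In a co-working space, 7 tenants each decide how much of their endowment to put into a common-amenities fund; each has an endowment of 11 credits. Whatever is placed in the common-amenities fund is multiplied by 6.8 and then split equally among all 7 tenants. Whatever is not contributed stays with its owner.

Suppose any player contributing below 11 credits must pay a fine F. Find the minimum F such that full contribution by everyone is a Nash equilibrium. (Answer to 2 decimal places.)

Given the others contribute fully, the best deviation is to contribute 0 (any partial contribution still incurs the fine and gives up units whose private return 0.9714 is below 1).
Deviating from 11 to 0 saves 11 credits but forfeits the deviator's share of the drop in the common-amenities fund: 6.8/7 × 11 = 10.69.
So the deviation gain is 11 − 10.69 = 0.31, and the fine must be at least 0.31 credits to wipe it out.

0.31 credits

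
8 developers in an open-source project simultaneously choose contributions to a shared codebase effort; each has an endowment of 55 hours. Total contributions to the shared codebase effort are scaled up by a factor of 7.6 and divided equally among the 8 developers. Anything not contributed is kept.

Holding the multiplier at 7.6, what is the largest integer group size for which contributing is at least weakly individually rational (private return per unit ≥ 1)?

Private return per unit is 7.6/(group size), which is ≥ 1 whenever the group size is ≤ 7.6.
The largest such integer is 7.

7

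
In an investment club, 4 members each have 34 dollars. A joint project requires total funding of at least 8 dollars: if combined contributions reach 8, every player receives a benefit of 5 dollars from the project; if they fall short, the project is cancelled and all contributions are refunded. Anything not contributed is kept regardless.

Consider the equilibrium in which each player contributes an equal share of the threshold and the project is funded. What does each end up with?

Equal share of the threshold: 8/4 = 2.
At this profile no one gains by cutting their contribution: any cut drops the total below 8, the project is cancelled, contributions are refunded, and the deviator ends with 34, which is less than 34 − 2 + 5 = 37. Contributing more than 2 just wastes the excess. So contributing exactly 2 is a best response.
Each player's payoff: 34 − 2 + 5 = 37.

37 dollars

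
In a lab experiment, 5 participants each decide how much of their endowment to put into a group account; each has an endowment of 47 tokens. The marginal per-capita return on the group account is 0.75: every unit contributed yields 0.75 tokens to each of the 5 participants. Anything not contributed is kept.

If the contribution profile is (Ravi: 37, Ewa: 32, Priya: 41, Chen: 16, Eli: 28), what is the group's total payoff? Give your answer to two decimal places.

658.50 tokens

Total contributed: 37 + 32 + 41 + 16 + 28 = 154; total kept: 5 × 47 − 154 = 81.
The group account pays out 0.75 × 5 × 154 = 577.50 in aggregate.
Group total = 81 + 577.50 = 658.50.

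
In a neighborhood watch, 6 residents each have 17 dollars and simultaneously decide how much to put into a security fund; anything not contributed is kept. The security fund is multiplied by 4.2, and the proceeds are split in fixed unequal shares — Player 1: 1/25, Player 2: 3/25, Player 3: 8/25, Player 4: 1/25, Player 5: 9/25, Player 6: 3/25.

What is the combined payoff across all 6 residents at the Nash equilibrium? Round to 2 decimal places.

210.80 dollars

A player with share s gets back 4.2·s per unit contributed, so full contribution is dominant for anyone with s > 1/4.2 = 0.2381 and zero contribution is dominant for anyone below.
Player 3 and Player 5 are above the threshold, contributing 17 each; the remaining 4 contribute 0. Total contributed: 34.
The security fund pays out 4.2 × 34 = 142.80 in total (split across the unequal shares, but the aggregate is all that matters for the group sum).
The 4 free-riders keep 17 each, adding 68. Group total = 68 + 142.80 = 210.80.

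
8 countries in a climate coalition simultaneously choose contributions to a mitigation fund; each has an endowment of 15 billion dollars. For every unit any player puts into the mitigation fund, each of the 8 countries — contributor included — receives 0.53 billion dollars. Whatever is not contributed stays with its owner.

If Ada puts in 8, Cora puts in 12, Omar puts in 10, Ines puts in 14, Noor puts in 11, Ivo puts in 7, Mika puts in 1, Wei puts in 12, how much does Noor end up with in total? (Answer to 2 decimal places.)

43.75 billion dollars

Total contributed: 8 + 12 + 10 + 14 + 11 + 7 + 1 + 12 = 75.
Each receives 0.53 × 75 = 39.75 from the mitigation fund.
Noor keeps 15 − 11 = 4, so Noor's payoff is 4 + 39.75 = 43.75.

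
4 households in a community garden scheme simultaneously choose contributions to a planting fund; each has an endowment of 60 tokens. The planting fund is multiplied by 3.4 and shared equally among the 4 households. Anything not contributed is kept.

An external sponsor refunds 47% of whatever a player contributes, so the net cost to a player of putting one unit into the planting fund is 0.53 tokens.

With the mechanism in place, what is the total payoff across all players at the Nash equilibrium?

928.80 tokens

Under the mechanism each unit contributed yields (3.4/4) / 0.53 = 1.6038 back to its contributor per unit of net cost, which exceeds 1, making full contribution the dominant choice for everyone.
At the Nash equilibrium everyone contributes 60. Group total payoff = 4 × (60 × 0.47 + 3.4 × 60) = 928.80.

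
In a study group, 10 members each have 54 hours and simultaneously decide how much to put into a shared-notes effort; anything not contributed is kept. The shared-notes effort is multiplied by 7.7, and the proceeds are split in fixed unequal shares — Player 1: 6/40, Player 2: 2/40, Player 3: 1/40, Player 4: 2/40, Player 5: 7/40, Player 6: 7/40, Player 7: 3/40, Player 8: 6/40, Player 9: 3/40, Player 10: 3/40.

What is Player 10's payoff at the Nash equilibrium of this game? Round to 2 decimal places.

178.74 hours

Player j's private return per contributed unit is 7.7 × (j's share). Contributing is weakly dominant for j when that share is at least 1/7.7 = 0.1299, and contributing 0 is dominant otherwise.
Player 1, Player 5, Player 6 and Player 8 clear that bar, contributing 54 each; the remaining 6 contribute 0. Total contributed: 216.
Player 10 keeps 54 and receives 7.7 × 216 × 3/40 = 124.74 from the shared-notes effort, for a payoff of 178.74.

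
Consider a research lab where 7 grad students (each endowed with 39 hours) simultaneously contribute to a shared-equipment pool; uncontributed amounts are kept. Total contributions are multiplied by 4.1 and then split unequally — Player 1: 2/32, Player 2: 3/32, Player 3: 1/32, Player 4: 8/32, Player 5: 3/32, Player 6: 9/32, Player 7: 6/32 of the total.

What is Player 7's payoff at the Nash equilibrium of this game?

98.96 hours

Player j's private return per contributed unit is 4.1 × (j's share). Contributing is weakly dominant for j when that share is at least 1/4.1 = 0.2439, and contributing 0 is dominant otherwise.
Player 4 and Player 6 are above the threshold, contributing 39 each; the remaining 5 contribute 0. Total contributed: 78.
Player 7 keeps 39 and receives 4.1 × 78 × 6/32 = 59.96 from the shared-equipment pool, for a payoff of 98.96.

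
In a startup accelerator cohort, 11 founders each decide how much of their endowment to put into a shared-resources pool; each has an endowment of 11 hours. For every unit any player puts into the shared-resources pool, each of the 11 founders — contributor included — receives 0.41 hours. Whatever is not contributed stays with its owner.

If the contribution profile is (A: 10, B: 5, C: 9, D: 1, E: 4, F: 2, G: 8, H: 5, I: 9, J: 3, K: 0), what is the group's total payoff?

317.56 hours

Total contributed: 10 + 5 + 9 + 1 + 4 + 2 + 8 + 5 + 9 + 3 + 0 = 56; total kept: 11 × 11 − 56 = 65.
The shared-resources pool pays out 0.41 × 11 × 56 = 252.56 in aggregate.
Group total = 65 + 252.56 = 317.56.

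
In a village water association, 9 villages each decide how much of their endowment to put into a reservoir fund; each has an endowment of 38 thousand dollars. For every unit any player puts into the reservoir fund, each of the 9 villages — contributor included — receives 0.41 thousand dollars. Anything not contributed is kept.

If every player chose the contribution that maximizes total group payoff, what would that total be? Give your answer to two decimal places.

1261.98 thousand dollars

Each contributed unit returns 3.690 to the group as a whole (0.41 to each of 9 players), which exceeds 1, so the social optimum is full contribution: group total = 3.690 × 342 = 1261.98.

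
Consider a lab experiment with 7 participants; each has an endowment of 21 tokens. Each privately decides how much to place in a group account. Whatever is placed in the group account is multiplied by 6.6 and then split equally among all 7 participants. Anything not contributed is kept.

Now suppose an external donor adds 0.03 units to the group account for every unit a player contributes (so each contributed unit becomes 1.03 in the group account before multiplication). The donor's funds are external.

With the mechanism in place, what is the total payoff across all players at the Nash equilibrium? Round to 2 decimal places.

147.00 tokens

Even with the mechanism, each unit contributed returns only 6.6 × 1.03 / 7 = 0.9711 per unit of net cost, so contributing nothing is still dominant.
Everyone keeps their endowment and the group total is 7 × 21 = 147.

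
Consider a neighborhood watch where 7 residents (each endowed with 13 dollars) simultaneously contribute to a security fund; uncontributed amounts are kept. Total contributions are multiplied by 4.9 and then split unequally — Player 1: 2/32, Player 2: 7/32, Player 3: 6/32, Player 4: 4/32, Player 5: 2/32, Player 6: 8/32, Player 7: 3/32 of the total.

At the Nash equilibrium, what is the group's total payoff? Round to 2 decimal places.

192.40 dollars

Player j's private return per contributed unit is 4.9 × (j's share). Contributing is weakly dominant for j when that share is at least 1/4.9 = 0.2041, and contributing 0 is dominant otherwise.
Player 2 and Player 6 clear that bar, contributing 13 each; the remaining 5 contribute 0. Total contributed: 26.
The security fund pays out 4.9 × 26 = 127.40 in total (split across the unequal shares, but the aggregate is all that matters for the group sum).
The 5 free-riders keep 13 each, adding 65. Group total = 65 + 127.40 = 192.40.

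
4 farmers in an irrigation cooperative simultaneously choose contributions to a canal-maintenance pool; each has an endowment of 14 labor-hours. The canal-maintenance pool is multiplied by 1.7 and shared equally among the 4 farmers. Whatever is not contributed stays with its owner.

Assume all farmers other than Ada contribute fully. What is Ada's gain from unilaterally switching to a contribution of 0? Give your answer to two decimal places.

8.05 labor-hours

Switching from a contribution of 14 to 0 lets Ada keep an extra 14 labor-hours, but lowers the canal-maintenance pool by 14, which costs Ada their own share of that drop: 1.7/4 × 14 = 5.95.
Net gain = 14 − 5.95 = 8.05. The private return per contributed unit (0.4250) is below 1, so free-riding is indeed the best response regardless of what the others do.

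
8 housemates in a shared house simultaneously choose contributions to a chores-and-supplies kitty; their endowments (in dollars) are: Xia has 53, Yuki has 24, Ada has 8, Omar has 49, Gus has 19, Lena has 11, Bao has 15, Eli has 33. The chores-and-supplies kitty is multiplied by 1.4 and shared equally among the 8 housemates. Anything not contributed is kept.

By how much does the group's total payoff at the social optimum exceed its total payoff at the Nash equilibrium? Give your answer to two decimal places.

The private return per contributed unit is 1.4/8 = 0.1750 < 1 for every player regardless of endowment, so the Nash equilibrium is zero contribution and the group total is Σ E_j = 53 + 24 + 8 + 49 + 19 + 11 + 15 + 33 = 212.
Each contributed unit returns 1.400 to the group, so the social optimum is full contribution by everyone: group total = 1.400 × 212 = 296.80.
Efficiency loss = (1.400 − 1) × 212 = 84.80.

84.80 dollars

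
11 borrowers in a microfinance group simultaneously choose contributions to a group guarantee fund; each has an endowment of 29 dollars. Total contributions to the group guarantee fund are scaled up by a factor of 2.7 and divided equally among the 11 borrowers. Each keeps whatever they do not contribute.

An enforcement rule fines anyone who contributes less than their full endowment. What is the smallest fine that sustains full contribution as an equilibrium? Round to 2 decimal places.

Given the others contribute fully, the best deviation is to contribute 0 (any partial contribution still incurs the fine and gives up units whose private return 0.2455 is below 1).
Deviating from 29 to 0 saves 29 dollars but forfeits the deviator's share of the drop in the group guarantee fund: 2.7/11 × 29 = 7.12.
So the deviation gain is 29 − 7.12 = 21.88, and the fine must be at least 21.88 dollars to wipe it out.

21.88 dollars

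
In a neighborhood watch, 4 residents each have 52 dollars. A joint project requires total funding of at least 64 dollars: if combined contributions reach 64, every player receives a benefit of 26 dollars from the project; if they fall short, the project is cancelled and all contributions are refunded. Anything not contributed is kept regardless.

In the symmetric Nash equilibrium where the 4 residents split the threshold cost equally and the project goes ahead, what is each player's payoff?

62 dollars

Equal share of the threshold: 64/4 = 16.
At this profile no one gains by cutting their contribution: any cut drops the total below 64, the project is cancelled, contributions are refunded, and the deviator ends with 52, which is less than 52 − 16 + 26 = 62. Contributing more than 16 just wastes the excess. So contributing exactly 16 is a best response.
Each player's payoff: 52 − 16 + 26 = 62.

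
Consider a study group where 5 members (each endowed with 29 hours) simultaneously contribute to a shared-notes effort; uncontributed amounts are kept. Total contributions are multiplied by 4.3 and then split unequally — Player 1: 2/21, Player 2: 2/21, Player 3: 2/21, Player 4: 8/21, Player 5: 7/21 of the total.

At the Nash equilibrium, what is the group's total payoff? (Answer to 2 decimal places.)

Player j's private return per contributed unit is 4.3 × (j's share). Contributing is weakly dominant for j when that share is at least 1/4.3 = 0.2326, and contributing 0 is dominant otherwise.
The shares above 0.2326 belong to Player 4 and Player 5, contributing 29 each; the remaining 3 contribute 0. Total contributed: 58.
The shared-notes effort pays out 4.3 × 58 = 249.40 in total (split across the unequal shares, but the aggregate is all that matters for the group sum).
The 3 free-riders keep 29 each, adding 87. Group total = 87 + 249.40 = 336.40.

336.40 hours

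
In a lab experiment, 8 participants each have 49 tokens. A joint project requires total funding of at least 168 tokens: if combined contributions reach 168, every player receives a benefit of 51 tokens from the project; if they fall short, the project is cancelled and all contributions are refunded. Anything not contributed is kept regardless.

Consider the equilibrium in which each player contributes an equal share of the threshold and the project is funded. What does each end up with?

79 tokens

Equal share of the threshold: 168/8 = 21.
At this profile no one gains by cutting their contribution: any cut drops the total below 168, the project is cancelled, contributions are refunded, and the deviator ends with 49, which is less than 49 − 21 + 51 = 79. Contributing more than 21 just wastes the excess. So contributing exactly 21 is a best response.
Each player's payoff: 49 − 21 + 51 = 79.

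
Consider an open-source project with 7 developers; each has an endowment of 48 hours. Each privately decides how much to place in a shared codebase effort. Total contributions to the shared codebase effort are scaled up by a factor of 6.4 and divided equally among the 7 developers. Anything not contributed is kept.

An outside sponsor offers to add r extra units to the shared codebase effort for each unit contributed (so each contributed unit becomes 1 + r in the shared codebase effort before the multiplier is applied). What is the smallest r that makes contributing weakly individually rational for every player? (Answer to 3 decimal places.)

0.094

With matching at rate r, one contributed unit becomes (1 + r) in the shared codebase effort and returns 6.4 × (1 + r) / 7 to the contributor.
Setting this equal to 1: 1 + r = 7/6.4 = 1.0938.
So the minimum matching rate is r = 1.0938 − 1 = 0.094.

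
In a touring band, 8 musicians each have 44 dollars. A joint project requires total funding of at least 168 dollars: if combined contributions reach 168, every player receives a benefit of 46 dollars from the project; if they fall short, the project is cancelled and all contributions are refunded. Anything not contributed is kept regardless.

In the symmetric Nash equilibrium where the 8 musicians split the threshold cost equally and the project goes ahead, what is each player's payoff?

Equal share of the threshold: 168/8 = 21.
At this profile no one gains by cutting their contribution: any cut drops the total below 168, the project is cancelled, contributions are refunded, and the deviator ends with 44, which is less than 44 − 21 + 46 = 69. Contributing more than 21 just wastes the excess. So contributing exactly 21 is a best response.
Each player's payoff: 44 − 21 + 46 = 69.

69 dollars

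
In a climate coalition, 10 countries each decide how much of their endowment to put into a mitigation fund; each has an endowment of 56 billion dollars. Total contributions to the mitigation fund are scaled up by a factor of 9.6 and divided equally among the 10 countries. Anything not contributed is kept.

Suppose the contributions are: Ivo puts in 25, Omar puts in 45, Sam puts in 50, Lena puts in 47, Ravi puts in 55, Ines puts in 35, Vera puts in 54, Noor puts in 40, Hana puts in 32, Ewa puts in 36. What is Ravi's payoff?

403.24 billion dollars

Total contributed: 25 + 45 + 50 + 47 + 55 + 35 + 54 + 40 + 32 + 36 = 419.
Each receives 9.6 × 419 / 10 = 402.24 from the mitigation fund.
Ravi keeps 56 − 55 = 1, so Ravi's payoff is 1 + 402.24 = 403.24.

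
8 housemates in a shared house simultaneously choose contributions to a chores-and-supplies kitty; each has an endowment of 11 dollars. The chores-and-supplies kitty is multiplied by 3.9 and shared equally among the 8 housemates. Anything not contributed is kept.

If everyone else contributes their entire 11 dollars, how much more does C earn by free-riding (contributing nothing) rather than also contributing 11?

Switching from a contribution of 11 to 0 lets C keep an extra 11 dollars, but lowers the chores-and-supplies kitty by 11, which costs C their own share of that drop: 3.9/8 × 11 = 5.36.
Net gain = 11 − 5.36 = 5.64. The private return per contributed unit (0.4875) is below 1, so free-riding is indeed the best response regardless of what the others do.

5.64 dollars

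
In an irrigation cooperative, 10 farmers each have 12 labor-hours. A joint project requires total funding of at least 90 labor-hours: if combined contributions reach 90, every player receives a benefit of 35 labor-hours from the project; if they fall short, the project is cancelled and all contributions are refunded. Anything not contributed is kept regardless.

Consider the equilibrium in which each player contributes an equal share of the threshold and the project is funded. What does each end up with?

Equal share of the threshold: 90/10 = 9.
At this profile no one gains by cutting their contribution: any cut drops the total below 90, the project is cancelled, contributions are refunded, and the deviator ends with 12, which is less than 12 − 9 + 35 = 38. Contributing more than 9 just wastes the excess. So contributing exactly 9 is a best response.
Each player's payoff: 12 − 9 + 35 = 38.

38 labor-hours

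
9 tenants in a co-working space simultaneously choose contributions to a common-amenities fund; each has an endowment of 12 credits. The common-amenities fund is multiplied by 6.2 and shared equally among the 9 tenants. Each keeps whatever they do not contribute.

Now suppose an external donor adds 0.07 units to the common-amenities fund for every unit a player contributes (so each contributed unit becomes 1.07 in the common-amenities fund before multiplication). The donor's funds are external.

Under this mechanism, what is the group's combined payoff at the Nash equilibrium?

108.00 credits

Even with the mechanism, each unit contributed returns only 6.2 × 1.07 / 9 = 0.7371 per unit of net cost, so contributing nothing is still dominant.
At the Nash equilibrium no one contributes; group total payoff = 9 × 12 = 108.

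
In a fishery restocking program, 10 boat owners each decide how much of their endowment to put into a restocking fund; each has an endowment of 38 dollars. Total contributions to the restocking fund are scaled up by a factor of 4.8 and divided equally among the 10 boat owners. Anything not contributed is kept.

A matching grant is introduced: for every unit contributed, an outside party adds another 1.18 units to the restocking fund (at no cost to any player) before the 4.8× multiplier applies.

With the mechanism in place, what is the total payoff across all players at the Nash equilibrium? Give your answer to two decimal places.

3976.32 dollars

Under the mechanism each unit contributed yields 4.8 × 2.18 / 10 = 1.0464 back to its contributor per unit of net cost, which exceeds 1, making full contribution the dominant choice for everyone.
So the Nash equilibrium is full contribution by all 10; the group earns 4.8 × 2.18 × 380 = 3976.32.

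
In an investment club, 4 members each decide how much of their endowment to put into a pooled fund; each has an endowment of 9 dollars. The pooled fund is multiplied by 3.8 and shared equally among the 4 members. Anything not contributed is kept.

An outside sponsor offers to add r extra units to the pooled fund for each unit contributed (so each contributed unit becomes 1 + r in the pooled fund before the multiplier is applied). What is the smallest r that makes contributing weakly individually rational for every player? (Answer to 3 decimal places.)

0.053

With matching at rate r, one contributed unit becomes (1 + r) in the pooled fund and returns 3.8 × (1 + r) / 4 to the contributor.
Setting this equal to 1: 1 + r = 4/3.8 = 1.0526.
So the minimum matching rate is r = 1.0526 − 1 = 0.053.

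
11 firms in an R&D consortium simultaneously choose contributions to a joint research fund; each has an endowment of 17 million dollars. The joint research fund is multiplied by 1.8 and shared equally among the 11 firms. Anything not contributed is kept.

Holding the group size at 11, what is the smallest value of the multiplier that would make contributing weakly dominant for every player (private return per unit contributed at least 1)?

A contributed unit returns (multiplier)/11 to its contributor.
This reaches 1 exactly when the multiplier is 11.

11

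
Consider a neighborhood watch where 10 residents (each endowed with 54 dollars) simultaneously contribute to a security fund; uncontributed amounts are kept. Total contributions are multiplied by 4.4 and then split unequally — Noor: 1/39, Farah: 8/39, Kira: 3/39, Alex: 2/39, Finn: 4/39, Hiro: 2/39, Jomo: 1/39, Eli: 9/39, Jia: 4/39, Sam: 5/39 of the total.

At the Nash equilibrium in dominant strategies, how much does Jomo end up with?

Each unit j contributes comes back to j as 4.4 × (j's share), so j prefers to contribute only if that share exceeds 1/4.4 = 0.2273; otherwise keeping the unit dominates.
The only share above 0.2273 is Eli's 9/39, contributing 54; the remaining 9 contribute 0. Total contributed: 54.
Jomo keeps 54 and receives 4.4 × 54 × 1/39 = 6.09 from the security fund, for a payoff of 60.09.

60.09 dollars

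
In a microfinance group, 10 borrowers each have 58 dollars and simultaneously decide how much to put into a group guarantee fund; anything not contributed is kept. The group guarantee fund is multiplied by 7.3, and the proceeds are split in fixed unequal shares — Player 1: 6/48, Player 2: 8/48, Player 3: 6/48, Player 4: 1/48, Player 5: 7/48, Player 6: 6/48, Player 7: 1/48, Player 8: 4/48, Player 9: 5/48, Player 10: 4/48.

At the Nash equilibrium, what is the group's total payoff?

A player with share s gets back 7.3·s per unit contributed, so full contribution is dominant for anyone with s > 1/7.3 = 0.1370 and zero contribution is dominant for anyone below.
The shares above 0.1370 belong to Player 2 and Player 5, contributing 58 each; the remaining 8 contribute 0. Total contributed: 116.
The group guarantee fund pays out 7.3 × 116 = 846.80 in total (split across the unequal shares, but the aggregate is all that matters for the group sum).
The 8 free-riders keep 58 each, adding 464. Group total = 464 + 846.80 = 1310.80.

1310.80 dollars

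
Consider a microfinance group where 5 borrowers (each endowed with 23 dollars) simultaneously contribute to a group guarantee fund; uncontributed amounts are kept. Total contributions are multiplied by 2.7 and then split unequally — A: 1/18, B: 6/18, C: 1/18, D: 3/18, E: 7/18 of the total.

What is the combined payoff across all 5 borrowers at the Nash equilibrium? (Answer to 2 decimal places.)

Each unit j contributes comes back to j as 2.7 × (j's share), so j prefers to contribute only if that share exceeds 1/2.7 = 0.3704; otherwise keeping the unit dominates.
Only E (7/18) clears that bar, contributing 23; the remaining 4 contribute 0. Total contributed: 23.
The group guarantee fund pays out 2.7 × 23 = 62.10 in total (split across the unequal shares, but the aggregate is all that matters for the group sum).
The 4 free-riders keep 23 each, adding 92. Group total = 92 + 62.10 = 154.10.

154.10 dollars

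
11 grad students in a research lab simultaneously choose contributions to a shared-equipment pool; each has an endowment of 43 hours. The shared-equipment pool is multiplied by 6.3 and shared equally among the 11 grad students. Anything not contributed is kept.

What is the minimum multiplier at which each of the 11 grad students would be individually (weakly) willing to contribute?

11

A contributed unit returns (multiplier)/11 to its contributor.
This reaches 1 exactly when the multiplier is 11.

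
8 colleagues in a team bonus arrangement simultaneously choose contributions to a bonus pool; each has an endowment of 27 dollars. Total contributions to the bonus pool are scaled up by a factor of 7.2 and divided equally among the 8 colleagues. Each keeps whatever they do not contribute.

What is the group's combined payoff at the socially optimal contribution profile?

1555.20 dollars

Each contributed unit returns 7.200 to the group as a whole (0.9000 to each of 8 players), which exceeds 1, so the social optimum is full contribution: group total = 7.200 × 216 = 1555.20.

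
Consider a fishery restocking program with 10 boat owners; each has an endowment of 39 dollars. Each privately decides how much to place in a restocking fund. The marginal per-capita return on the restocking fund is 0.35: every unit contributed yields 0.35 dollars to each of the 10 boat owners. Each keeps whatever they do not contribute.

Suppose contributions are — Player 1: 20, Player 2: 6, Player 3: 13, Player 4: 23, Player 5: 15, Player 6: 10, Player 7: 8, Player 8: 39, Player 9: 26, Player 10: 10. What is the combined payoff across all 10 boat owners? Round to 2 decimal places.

Total contributed: 20 + 6 + 13 + 23 + 15 + 10 + 8 + 39 + 26 + 10 = 170; total kept: 10 × 39 − 170 = 220.
The restocking fund pays out 0.35 × 10 × 170 = 595.00 in aggregate.
Group total = 220 + 595.00 = 815.00.

815.00 dollars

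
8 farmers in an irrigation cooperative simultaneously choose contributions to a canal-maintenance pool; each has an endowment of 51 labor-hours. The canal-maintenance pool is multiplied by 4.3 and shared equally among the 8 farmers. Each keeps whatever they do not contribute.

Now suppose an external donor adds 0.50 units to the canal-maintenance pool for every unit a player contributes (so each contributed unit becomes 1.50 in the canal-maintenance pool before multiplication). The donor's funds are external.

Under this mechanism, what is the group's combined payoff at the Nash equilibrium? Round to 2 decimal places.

With the mechanism, a contributed unit returns 4.3 × 1.50 / 8 = 0.8063 per unit of net cost — still below 1 — so contributing 0 remains dominant for every player.
Everyone keeps their endowment and the group total is 8 × 51 = 408.

408.00 labor-hours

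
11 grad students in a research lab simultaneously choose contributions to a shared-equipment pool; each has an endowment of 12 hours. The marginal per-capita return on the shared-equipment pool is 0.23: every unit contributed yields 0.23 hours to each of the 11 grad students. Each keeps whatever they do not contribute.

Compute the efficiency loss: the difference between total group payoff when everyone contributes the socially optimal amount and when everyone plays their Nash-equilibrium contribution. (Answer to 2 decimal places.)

The private return per contributed unit is 0.23 < 1, so contributing 0 is dominant for every player. At the Nash equilibrium everyone keeps their 12, and the group total is 11 × 12 = 132.
Each contributed unit returns 2.530 to the group as a whole (0.23 to each of 11 players), which exceeds 1, so the social optimum is full contribution: group total = 2.530 × 132 = 333.96.
Efficiency loss = 333.96 − 132 = 201.96.

201.96 hours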